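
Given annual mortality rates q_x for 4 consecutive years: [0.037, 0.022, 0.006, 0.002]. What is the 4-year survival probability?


p_k = 1 - q_k for each year
Survival = product of (1 - q_k)
= 0.963 * 0.978 * 0.994 * 0.998
= 0.9343


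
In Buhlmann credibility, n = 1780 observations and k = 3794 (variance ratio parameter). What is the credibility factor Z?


Z = n / (n + k)
= 1780 / (1780 + 3794)
= 1780 / 5574
= 0.3193


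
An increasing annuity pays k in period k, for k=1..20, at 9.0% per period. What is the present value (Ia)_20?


(Ia)_n = sum_{k=1}^{n} k * v^k, v = 1/(1+i)
v = 0.917431
Sum computed term by term:
(Ia)_20 = 70.9055


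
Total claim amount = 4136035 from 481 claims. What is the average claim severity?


severity = total / number
= 4136035 / 481
= 8598.8254


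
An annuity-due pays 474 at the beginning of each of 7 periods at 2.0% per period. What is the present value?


PV_due = PMT * (1-(1+i)^(-n))/i * (1+i)
PV_immediate = 3067.7238
PV_due = 3067.7238 * 1.02
= 3129.0782


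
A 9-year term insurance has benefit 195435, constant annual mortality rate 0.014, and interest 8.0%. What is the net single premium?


NSP = benefit * sum_{k=0}^{n-1} k_p_x * q * v^(k+1)
With constant q=0.014, v=0.925926
Sum = 0.08331
NSP = 195435 * 0.08331
= 16281.6439


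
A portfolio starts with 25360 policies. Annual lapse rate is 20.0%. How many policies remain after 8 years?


remaining = initial * (1 - lapse)^years
= 25360 * (1 - 0.2)^8
= 25360 * 0.167772
= 4254.702


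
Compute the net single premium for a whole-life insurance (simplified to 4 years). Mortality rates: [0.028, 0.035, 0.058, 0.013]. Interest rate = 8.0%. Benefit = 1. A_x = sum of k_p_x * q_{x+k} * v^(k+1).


v = 0.925926
Year 0: k_p_x=1.0, q=0.028, term=0.025926
Year 1: k_p_x=0.972, q=0.035, term=0.029167
Year 2: k_p_x=0.93798, q=0.058, term=0.043187
Year 3: k_p_x=0.883577, q=0.013, term=0.008443
A_x = 0.1067


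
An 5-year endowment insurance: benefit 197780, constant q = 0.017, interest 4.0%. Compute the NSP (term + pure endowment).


Term component = 14487.2922
Pure endowment = 5_p_x * v^5 * benefit = 0.917841 * 0.821927 * 197780 = 149204.9616
NSP = 163692.2538


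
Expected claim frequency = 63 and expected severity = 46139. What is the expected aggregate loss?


E[S] = E[N] * E[X]
= 63 * 46139
= 2.9068e+06


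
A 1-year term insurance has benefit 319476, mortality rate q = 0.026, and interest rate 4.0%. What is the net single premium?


NSP = benefit * q * v
v = 1/(1+i) = 0.961538
NSP = 319476 * 0.026 * 0.961538
= 7986.9


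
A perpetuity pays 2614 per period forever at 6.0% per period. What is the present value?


PV = PMT / i
= 2614 / 0.06
= 43566.6667


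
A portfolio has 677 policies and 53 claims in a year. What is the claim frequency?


frequency = claims / policies
= 53 / 677
= 0.0783


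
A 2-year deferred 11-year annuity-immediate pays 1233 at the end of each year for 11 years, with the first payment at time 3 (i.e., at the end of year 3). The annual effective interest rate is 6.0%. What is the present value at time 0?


PV at time 2 of the 11-year annuity-immediate:
a_n = 1233 * (1-(1+0.06)^(-11))/0.06 = 9724.5164
Discount back 2 years to time 0:
PV = 9724.5164 * (1+0.06)^(-2)
= 9724.5164 * 0.889996
= 8654.7849


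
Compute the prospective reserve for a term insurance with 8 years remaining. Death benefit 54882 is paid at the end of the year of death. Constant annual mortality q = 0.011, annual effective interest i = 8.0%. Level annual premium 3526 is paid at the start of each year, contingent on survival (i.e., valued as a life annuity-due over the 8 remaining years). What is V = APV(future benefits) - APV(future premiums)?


v = 1/(1+i) = 0.925926
APV(future benefits) per unit = sum_{k=0}^{7} k_p_x * q * v^(k+1) = 0.061102
APV(future benefits) = 54882 * 0.061102 = 3353.4257
Life annuity-due factor ä_{x:8} = sum_{k=0}^{7} k_p_x * v^k = 5.999152
APV(future premiums) = 3526 * 5.999152 = 21153.0084
V = 3353.4257 - 21153.0084
= -17799.5827


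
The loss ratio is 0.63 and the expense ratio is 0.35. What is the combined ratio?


Combined ratio = loss ratio + expense ratio
= 0.63 + 0.35
= 0.98


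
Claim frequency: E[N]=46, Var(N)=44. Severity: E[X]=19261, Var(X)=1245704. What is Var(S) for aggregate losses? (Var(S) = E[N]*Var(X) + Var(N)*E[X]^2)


Var(S) = E[N]*Var(X) + Var(N)*E[X]^2
= 46*1245704 + 44*19261^2
= 57302384 + 16323389324
= 1.6381e+10


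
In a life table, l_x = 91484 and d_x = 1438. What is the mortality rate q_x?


q_x = d_x / l_x
= 1438 / 91484
= 0.0157


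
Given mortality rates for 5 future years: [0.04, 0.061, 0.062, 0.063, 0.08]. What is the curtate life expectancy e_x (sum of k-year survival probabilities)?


e_x = sum_{k=1}^{n} k_p_x
k_p_x values:
  1_p_x = 0.96
  2_p_x = 0.90144
  3_p_x = 0.845551
  4_p_x = 0.792281
  5_p_x = 0.728899
e_x = 4.2282


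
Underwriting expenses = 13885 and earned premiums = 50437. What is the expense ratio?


Expense ratio = expenses / premiums
= 13885 / 50437
= 0.2753


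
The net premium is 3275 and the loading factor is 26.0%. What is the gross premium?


Gross = net * (1 + loading)
= 3275 * (1 + 0.26)
= 3275 * 1.26
= 4126.5


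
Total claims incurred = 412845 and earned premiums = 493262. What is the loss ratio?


Loss ratio = claims / premiums
= 412845 / 493262
= 0.837


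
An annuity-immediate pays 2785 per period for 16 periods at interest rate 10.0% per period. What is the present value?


PV = PMT * (1 - (1+i)^(-n)) / i
= 2785 * (1 - (1+0.1)^(-16)) / 0.1
= 2785 * (1 - 0.217629) / 0.1
= 2785 * 7.823709
= 21789.0286


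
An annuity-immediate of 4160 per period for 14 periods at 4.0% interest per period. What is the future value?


FV = PMT * ((1+i)^n - 1) / i
= 4160 * ((1.04)^14 - 1) / 0.04
= 4160 * (1.731676 - 1) / 0.04
= 76094.3506


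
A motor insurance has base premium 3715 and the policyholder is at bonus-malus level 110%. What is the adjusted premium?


adjusted = base * BM_level / 100
= 3715 * 110 / 100
= 3715 * 1.1
= 4086.5


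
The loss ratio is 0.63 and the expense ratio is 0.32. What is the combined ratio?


Combined ratio = loss ratio + expense ratio
= 0.63 + 0.32
= 0.95


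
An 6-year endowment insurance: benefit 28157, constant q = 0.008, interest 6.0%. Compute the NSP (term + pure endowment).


Term component = 1087.2179
Pure endowment = 6_p_x * v^6 * benefit = 0.95295 * 0.704961 * 28157 = 18915.6479
NSP = 20002.8658


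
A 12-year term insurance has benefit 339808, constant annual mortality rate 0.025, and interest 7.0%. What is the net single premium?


NSP = benefit * sum_{k=0}^{n-1} k_p_x * q * v^(k+1)
With constant q=0.025, v=0.934579
Sum = 0.176926
NSP = 339808 * 0.176926
= 60120.9693


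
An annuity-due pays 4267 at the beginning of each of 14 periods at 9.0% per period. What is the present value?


PV_due = PMT * (1-(1+i)^(-n))/i * (1+i)
PV_immediate = 33223.5037
PV_due = 33223.5037 * 1.09
= 36213.619


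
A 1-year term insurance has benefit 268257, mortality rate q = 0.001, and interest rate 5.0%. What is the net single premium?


NSP = benefit * q * v
v = 1/(1+i) = 0.952381
NSP = 268257 * 0.001 * 0.952381
= 255.4829


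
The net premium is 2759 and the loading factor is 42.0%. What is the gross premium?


Gross = net * (1 + loading)
= 2759 * (1 + 0.42)
= 2759 * 1.42
= 3917.78


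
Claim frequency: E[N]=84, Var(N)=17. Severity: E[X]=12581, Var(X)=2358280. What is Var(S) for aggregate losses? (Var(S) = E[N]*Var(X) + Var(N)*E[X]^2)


Var(S) = E[N]*Var(X) + Var(N)*E[X]^2
= 84*2358280 + 17*12581^2
= 198095520 + 2690786537
= 2.8889e+09


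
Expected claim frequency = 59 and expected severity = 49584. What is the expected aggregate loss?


E[S] = E[N] * E[X]
= 59 * 49584
= 2.9255e+06


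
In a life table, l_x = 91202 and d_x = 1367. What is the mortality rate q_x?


q_x = d_x / l_x
= 1367 / 91202
= 0.015


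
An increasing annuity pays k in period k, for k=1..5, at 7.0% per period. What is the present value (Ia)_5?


(Ia)_n = sum_{k=1}^{n} k * v^k, v = 1/(1+i)
v = 0.934579
Sum computed term by term:
(Ia)_5 = 11.7469


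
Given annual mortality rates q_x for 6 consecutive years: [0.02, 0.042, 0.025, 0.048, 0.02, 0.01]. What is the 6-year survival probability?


p_k = 1 - q_k for each year
Survival = product of (1 - q_k)
= 0.98 * 0.958 * 0.975 * 0.952 * 0.98 * 0.99
= 0.8455


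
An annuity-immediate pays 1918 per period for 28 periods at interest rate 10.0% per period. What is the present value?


PV = PMT * (1 - (1+i)^(-n)) / i
= 1918 * (1 - (1+0.1)^(-28)) / 0.1
= 1918 * (1 - 0.069343) / 0.1
= 1918 * 9.306567
= 17849.9946


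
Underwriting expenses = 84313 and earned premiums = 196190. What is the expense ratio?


Expense ratio = expenses / premiums
= 84313 / 196190
= 0.4298


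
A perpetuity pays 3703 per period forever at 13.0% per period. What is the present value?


PV = PMT / i
= 3703 / 0.13
= 28484.6154


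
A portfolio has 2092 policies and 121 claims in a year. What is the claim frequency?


frequency = claims / policies
= 121 / 2092
= 0.0578


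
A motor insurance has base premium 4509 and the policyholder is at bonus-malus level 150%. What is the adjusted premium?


adjusted = base * BM_level / 100
= 4509 * 150 / 100
= 4509 * 1.5
= 6763.5


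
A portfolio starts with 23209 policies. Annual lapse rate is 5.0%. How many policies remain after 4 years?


remaining = initial * (1 - lapse)^years
= 23209 * (1 - 0.05)^4
= 23209 * 0.814506
= 18903.8756


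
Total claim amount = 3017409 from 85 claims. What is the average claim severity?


severity = total / number
= 3017409 / 85
= 35498.9294


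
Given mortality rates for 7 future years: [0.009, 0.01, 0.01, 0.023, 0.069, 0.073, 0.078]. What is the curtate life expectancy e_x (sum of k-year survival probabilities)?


e_x = sum_{k=1}^{n} k_p_x
k_p_x values:
  1_p_x = 0.991
  2_p_x = 0.98109
  3_p_x = 0.971279
  4_p_x = 0.94894
  5_p_x = 0.883463
  6_p_x = 0.81897
  7_p_x = 0.75509
e_x = 6.3498


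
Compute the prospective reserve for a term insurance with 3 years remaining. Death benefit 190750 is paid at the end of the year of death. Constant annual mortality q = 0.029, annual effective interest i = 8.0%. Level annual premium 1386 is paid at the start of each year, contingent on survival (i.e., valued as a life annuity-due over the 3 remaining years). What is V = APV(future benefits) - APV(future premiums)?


v = 1/(1+i) = 0.925926
APV(future benefits) per unit = sum_{k=0}^{2} k_p_x * q * v^(k+1) = 0.072699
APV(future benefits) = 190750 * 0.072699 = 13867.3201
Life annuity-due factor ä_{x:3} = sum_{k=0}^{2} k_p_x * v^k = 2.707408
APV(future premiums) = 1386 * 2.707408 = 3752.4679
V = 13867.3201 - 3752.4679
= 10114.8522


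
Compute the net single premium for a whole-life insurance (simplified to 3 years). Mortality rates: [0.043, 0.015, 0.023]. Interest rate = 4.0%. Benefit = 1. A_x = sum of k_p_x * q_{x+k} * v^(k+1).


v = 0.961538
Year 0: k_p_x=1.0, q=0.043, term=0.041346
Year 1: k_p_x=0.957, q=0.015, term=0.013272
Year 2: k_p_x=0.942645, q=0.023, term=0.019274
A_x = 0.0739


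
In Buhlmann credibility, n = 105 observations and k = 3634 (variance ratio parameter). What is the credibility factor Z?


Z = n / (n + k)
= 105 / (105 + 3634)
= 105 / 3739
= 0.0281


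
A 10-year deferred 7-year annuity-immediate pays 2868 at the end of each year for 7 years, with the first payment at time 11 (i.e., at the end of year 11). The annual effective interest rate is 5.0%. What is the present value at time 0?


PV at time 10 of the 7-year annuity-immediate:
a_n = 2868 * (1-(1+0.05)^(-7))/0.05 = 16595.3189
Discount back 10 years to time 0:
PV = 16595.3189 * (1+0.05)^(-10)
= 16595.3189 * 0.613913
= 10188.0862


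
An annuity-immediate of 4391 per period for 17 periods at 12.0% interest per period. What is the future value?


FV = PMT * ((1+i)^n - 1) / i
= 4391 * ((1.12)^17 - 1) / 0.12
= 4391 * (6.866041 - 1) / 0.12
= 214648.2128


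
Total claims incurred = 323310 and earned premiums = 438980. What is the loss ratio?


Loss ratio = claims / premiums
= 323310 / 438980
= 0.7365


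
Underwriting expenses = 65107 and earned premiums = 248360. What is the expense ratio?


Expense ratio = expenses / premiums
= 65107 / 248360
= 0.2621


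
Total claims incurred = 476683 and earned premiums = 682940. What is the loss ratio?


Loss ratio = claims / premiums
= 476683 / 682940
= 0.698


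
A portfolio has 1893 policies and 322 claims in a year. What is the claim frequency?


frequency = claims / policies
= 322 / 1893
= 0.1701


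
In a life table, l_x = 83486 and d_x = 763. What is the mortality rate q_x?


q_x = d_x / l_x
= 763 / 83486
= 0.0091


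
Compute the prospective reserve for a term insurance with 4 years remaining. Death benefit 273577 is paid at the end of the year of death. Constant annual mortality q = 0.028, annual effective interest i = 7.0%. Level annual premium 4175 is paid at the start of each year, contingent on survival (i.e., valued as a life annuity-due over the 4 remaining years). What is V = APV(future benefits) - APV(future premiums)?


v = 1/(1+i) = 0.934579
APV(future benefits) per unit = sum_{k=0}^{3} k_p_x * q * v^(k+1) = 0.091151
APV(future benefits) = 273577 * 0.091151 = 24936.693
Life annuity-due factor ä_{x:4} = sum_{k=0}^{3} k_p_x * v^k = 3.483253
APV(future premiums) = 4175 * 3.483253 = 14542.5814
V = 24936.693 - 14542.5814
= 10394.1116


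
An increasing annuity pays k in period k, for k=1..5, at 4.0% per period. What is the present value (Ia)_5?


(Ia)_n = sum_{k=1}^{n} k * v^k, v = 1/(1+i)
v = 0.961538
Sum computed term by term:
(Ia)_5 = 13.0065


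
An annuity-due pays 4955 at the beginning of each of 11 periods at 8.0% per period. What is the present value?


PV_due = PMT * (1-(1+i)^(-n))/i * (1+i)
PV_immediate = 35373.5679
PV_due = 35373.5679 * 1.08
= 38203.4533


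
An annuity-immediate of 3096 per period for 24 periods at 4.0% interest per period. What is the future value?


FV = PMT * ((1+i)^n - 1) / i
= 3096 * ((1.04)^24 - 1) / 0.04
= 3096 * (2.563304 - 1) / 0.04
= 120999.7424


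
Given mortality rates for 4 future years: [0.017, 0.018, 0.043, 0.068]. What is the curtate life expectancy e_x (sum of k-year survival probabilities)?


e_x = sum_{k=1}^{n} k_p_x
k_p_x values:
  1_p_x = 0.983
  2_p_x = 0.965306
  3_p_x = 0.923798
  4_p_x = 0.86098
e_x = 3.7331


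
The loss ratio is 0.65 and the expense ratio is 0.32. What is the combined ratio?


Combined ratio = loss ratio + expense ratio
= 0.65 + 0.32
= 0.97


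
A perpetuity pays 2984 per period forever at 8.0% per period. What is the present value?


PV = PMT / i
= 2984 / 0.08
= 37300.0


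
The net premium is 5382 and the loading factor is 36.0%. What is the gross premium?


Gross = net * (1 + loading)
= 5382 * (1 + 0.36)
= 5382 * 1.36
= 7319.52


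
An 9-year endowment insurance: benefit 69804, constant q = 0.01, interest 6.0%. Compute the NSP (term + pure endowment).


Term component = 4580.0453
Pure endowment = 9_p_x * v^9 * benefit = 0.913517 * 0.591898 * 69804 = 37743.6828
NSP = 42323.7281


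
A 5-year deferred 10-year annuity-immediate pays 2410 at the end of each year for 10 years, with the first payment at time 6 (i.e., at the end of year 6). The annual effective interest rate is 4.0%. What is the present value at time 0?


PV at time 5 of the 10-year annuity-immediate:
a_n = 2410 * (1-(1+0.04)^(-10))/0.04 = 19547.2588
Discount back 5 years to time 0:
PV = 19547.2588 * (1+0.04)^(-5)
= 19547.2588 * 0.821927
= 16066.4219


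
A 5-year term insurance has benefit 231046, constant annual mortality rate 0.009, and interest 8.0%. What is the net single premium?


NSP = benefit * sum_{k=0}^{n-1} k_p_x * q * v^(k+1)
With constant q=0.009, v=0.925926
Sum = 0.035342
NSP = 231046 * 0.035342
= 8165.7119


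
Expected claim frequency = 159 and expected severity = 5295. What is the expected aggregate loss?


E[S] = E[N] * E[X]
= 159 * 5295
= 841905


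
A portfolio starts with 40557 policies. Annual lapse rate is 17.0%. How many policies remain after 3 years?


remaining = initial * (1 - lapse)^years
= 40557 * (1 - 0.17)^3
= 40557 * 0.571787
= 23189.9654


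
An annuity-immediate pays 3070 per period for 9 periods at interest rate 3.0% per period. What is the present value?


PV = PMT * (1 - (1+i)^(-n)) / i
= 3070 * (1 - (1+0.03)^(-9)) / 0.03
= 3070 * (1 - 0.766417) / 0.03
= 3070 * 7.786109
= 23903.3544


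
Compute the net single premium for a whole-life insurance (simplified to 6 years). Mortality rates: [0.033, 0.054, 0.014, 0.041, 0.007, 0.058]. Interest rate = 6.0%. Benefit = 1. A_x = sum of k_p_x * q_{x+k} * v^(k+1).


v = 0.943396
Year 0: k_p_x=1.0, q=0.033, term=0.031132
Year 1: k_p_x=0.967, q=0.054, term=0.046474
Year 2: k_p_x=0.914782, q=0.014, term=0.010753
Year 3: k_p_x=0.901975, q=0.041, term=0.029292
Year 4: k_p_x=0.864994, q=0.007, term=0.004525
Year 5: k_p_x=0.858939, q=0.058, term=0.03512
A_x = 0.1573


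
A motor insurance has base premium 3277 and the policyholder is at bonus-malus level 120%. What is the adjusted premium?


adjusted = base * BM_level / 100
= 3277 * 120 / 100
= 3277 * 1.2
= 3932.4


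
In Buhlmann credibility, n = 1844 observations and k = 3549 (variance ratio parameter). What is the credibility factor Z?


Z = n / (n + k)
= 1844 / (1844 + 3549)
= 1844 / 5393
= 0.3419


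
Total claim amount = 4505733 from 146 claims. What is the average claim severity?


severity = total / number
= 4505733 / 146
= 30861.1849


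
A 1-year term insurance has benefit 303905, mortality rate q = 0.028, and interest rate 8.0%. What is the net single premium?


NSP = benefit * q * v
v = 1/(1+i) = 0.925926
NSP = 303905 * 0.028 * 0.925926
= 7879.0185


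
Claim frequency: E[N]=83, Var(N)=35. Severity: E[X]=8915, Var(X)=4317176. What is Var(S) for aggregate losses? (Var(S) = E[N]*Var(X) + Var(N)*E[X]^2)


Var(S) = E[N]*Var(X) + Var(N)*E[X]^2
= 83*4317176 + 35*8915^2
= 358325608 + 2781702875
= 3.1400e+09


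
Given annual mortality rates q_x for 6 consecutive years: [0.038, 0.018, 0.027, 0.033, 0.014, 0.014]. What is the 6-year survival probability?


p_k = 1 - q_k for each year
Survival = product of (1 - q_k)
= 0.962 * 0.982 * 0.973 * 0.967 * 0.986 * 0.986
= 0.8641


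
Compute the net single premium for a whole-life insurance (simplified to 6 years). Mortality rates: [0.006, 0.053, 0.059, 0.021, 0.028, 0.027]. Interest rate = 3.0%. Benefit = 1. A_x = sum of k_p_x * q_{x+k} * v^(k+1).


v = 0.970874
Year 0: k_p_x=1.0, q=0.006, term=0.005825
Year 1: k_p_x=0.994, q=0.053, term=0.049658
Year 2: k_p_x=0.941318, q=0.059, term=0.050825
Year 3: k_p_x=0.88578, q=0.021, term=0.016527
Year 4: k_p_x=0.867179, q=0.028, term=0.020945
Year 5: k_p_x=0.842898, q=0.027, term=0.01906
A_x = 0.1628


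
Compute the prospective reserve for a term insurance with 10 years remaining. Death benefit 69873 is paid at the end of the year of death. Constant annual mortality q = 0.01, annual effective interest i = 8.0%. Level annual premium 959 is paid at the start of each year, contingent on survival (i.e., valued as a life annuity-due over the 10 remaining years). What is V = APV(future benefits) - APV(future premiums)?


v = 1/(1+i) = 0.925926
APV(future benefits) per unit = sum_{k=0}^{9} k_p_x * q * v^(k+1) = 0.064566
APV(future benefits) = 69873 * 0.064566 = 4511.4365
Life annuity-due factor ä_{x:10} = sum_{k=0}^{9} k_p_x * v^k = 6.973153
APV(future premiums) = 959 * 6.973153 = 6687.2541
V = 4511.4365 - 6687.2541
= -2175.8175


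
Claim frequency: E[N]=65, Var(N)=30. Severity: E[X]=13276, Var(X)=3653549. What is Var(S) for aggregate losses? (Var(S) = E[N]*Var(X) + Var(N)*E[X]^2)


Var(S) = E[N]*Var(X) + Var(N)*E[X]^2
= 65*3653549 + 30*13276^2
= 237480685 + 5287565280
= 5.5250e+09


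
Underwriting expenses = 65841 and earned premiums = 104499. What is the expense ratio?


Expense ratio = expenses / premiums
= 65841 / 104499
= 0.6301


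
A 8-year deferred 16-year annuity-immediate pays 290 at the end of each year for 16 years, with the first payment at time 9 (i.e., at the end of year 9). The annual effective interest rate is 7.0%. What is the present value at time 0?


PV at time 8 of the 16-year annuity-immediate:
a_n = 290 * (1-(1+0.07)^(-16))/0.07 = 2739.5281
Discount back 8 years to time 0:
PV = 2739.5281 * (1+0.07)^(-8)
= 2739.5281 * 0.582009
= 1594.4303


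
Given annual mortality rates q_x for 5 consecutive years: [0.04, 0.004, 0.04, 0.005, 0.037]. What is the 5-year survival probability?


p_k = 1 - q_k for each year
Survival = product of (1 - q_k)
= 0.96 * 0.996 * 0.96 * 0.995 * 0.963
= 0.8795


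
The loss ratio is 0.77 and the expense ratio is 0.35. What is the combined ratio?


Combined ratio = loss ratio + expense ratio
= 0.77 + 0.35
= 1.12


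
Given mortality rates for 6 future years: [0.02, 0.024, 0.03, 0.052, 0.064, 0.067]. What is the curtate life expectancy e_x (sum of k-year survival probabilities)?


e_x = sum_{k=1}^{n} k_p_x
k_p_x values:
  1_p_x = 0.98
  2_p_x = 0.95648
  3_p_x = 0.927786
  4_p_x = 0.879541
  5_p_x = 0.82325
  6_p_x = 0.768092
e_x = 5.3351


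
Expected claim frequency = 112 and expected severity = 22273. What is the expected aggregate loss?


E[S] = E[N] * E[X]
= 112 * 22273
= 2.4946e+06


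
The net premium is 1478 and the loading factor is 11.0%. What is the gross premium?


Gross = net * (1 + loading)
= 1478 * (1 + 0.11)
= 1478 * 1.11
= 1640.58


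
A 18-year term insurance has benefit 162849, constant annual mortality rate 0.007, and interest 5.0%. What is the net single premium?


NSP = benefit * sum_{k=0}^{n-1} k_p_x * q * v^(k+1)
With constant q=0.007, v=0.952381
Sum = 0.077839
NSP = 162849 * 0.077839
= 12676.0281


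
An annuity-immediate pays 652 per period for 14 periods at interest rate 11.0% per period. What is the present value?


PV = PMT * (1 - (1+i)^(-n)) / i
= 652 * (1 - (1+0.11)^(-14)) / 0.11
= 652 * (1 - 0.231995) / 0.11
= 652 * 6.981865
= 4552.1761


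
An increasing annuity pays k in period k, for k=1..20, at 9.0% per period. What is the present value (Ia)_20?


(Ia)_n = sum_{k=1}^{n} k * v^k, v = 1/(1+i)
v = 0.917431
Sum computed term by term:
(Ia)_20 = 70.9055


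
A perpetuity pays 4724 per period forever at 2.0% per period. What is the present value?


PV = PMT / i
= 4724 / 0.02
= 236200.0


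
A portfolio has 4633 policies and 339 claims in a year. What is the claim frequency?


frequency = claims / policies
= 339 / 4633
= 0.0732


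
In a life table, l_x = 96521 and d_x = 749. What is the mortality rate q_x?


q_x = d_x / l_x
= 749 / 96521
= 0.0078


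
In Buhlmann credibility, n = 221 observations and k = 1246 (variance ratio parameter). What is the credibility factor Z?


Z = n / (n + k)
= 221 / (221 + 1246)
= 221 / 1467
= 0.1506


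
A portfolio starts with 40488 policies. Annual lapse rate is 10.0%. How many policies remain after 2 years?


remaining = initial * (1 - lapse)^years
= 40488 * (1 - 0.1)^2
= 40488 * 0.81
= 32795.28


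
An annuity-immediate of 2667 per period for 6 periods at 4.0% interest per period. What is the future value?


FV = PMT * ((1+i)^n - 1) / i
= 2667 * ((1.04)^6 - 1) / 0.04
= 2667 * (1.265319 - 1) / 0.04
= 17690.1456


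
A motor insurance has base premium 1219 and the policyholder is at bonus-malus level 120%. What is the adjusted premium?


adjusted = base * BM_level / 100
= 1219 * 120 / 100
= 1219 * 1.2
= 1462.8


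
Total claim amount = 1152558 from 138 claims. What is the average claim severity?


severity = total / number
= 1152558 / 138
= 8351.8696


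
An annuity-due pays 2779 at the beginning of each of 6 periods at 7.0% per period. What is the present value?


PV_due = PMT * (1-(1+i)^(-n))/i * (1+i)
PV_immediate = 13246.2137
PV_due = 13246.2137 * 1.07
= 14173.4487


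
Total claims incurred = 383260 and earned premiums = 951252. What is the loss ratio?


Loss ratio = claims / premiums
= 383260 / 951252
= 0.4029


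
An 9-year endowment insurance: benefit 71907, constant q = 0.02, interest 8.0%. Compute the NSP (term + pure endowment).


Term component = 8383.1847
Pure endowment = 9_p_x * v^9 * benefit = 0.833748 * 0.500249 * 71907 = 29991.0763
NSP = 38374.2611


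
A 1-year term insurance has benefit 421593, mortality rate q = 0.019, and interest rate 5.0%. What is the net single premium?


NSP = benefit * q * v
v = 1/(1+i) = 0.952381
NSP = 421593 * 0.019 * 0.952381
= 7628.8257


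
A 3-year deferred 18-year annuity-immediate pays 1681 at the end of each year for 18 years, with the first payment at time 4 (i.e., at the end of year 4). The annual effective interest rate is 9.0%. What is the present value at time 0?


PV at time 3 of the 18-year annuity-immediate:
a_n = 1681 * (1-(1+0.09)^(-18))/0.09 = 14718.2058
Discount back 3 years to time 0:
PV = 14718.2058 * (1+0.09)^(-3)
= 14718.2058 * 0.772183
= 11365.1554


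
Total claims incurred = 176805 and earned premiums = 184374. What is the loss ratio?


Loss ratio = claims / premiums
= 176805 / 184374
= 0.9589


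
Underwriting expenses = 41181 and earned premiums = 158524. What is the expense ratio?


Expense ratio = expenses / premiums
= 41181 / 158524
= 0.2598


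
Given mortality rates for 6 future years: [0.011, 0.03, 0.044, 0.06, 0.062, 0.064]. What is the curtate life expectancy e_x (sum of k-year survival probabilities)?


e_x = sum_{k=1}^{n} k_p_x
k_p_x values:
  1_p_x = 0.989
  2_p_x = 0.95933
  3_p_x = 0.917119
  4_p_x = 0.862092
  5_p_x = 0.808643
  6_p_x = 0.756889
e_x = 5.2931


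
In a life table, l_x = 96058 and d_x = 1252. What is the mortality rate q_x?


q_x = d_x / l_x
= 1252 / 96058
= 0.013


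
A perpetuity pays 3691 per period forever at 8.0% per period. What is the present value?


PV = PMT / i
= 3691 / 0.08
= 46137.5


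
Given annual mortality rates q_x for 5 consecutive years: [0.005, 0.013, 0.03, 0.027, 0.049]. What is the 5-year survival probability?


p_k = 1 - q_k for each year
Survival = product of (1 - q_k)
= 0.995 * 0.987 * 0.97 * 0.973 * 0.951
= 0.8815


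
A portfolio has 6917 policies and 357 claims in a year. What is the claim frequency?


frequency = claims / policies
= 357 / 6917
= 0.0516


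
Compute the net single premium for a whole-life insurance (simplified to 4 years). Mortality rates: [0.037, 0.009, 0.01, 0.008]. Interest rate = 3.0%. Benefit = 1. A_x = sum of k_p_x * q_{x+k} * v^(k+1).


v = 0.970874
Year 0: k_p_x=1.0, q=0.037, term=0.035922
Year 1: k_p_x=0.963, q=0.009, term=0.008169
Year 2: k_p_x=0.954333, q=0.01, term=0.008733
Year 3: k_p_x=0.94479, q=0.008, term=0.006715
A_x = 0.0595


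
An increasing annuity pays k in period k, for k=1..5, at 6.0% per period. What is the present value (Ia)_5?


(Ia)_n = sum_{k=1}^{n} k * v^k, v = 1/(1+i)
v = 0.943396
Sum computed term by term:
(Ia)_5 = 12.1469


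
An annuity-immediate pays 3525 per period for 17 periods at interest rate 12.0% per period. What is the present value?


PV = PMT * (1 - (1+i)^(-n)) / i
= 3525 * (1 - (1+0.12)^(-17)) / 0.12
= 3525 * (1 - 0.145644) / 0.12
= 3525 * 7.11963
= 25096.6975


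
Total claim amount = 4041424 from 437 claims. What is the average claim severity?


severity = total / number
= 4041424 / 437
= 9248.1098


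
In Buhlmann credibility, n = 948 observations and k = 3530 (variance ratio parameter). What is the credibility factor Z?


Z = n / (n + k)
= 948 / (948 + 3530)
= 948 / 4478
= 0.2117


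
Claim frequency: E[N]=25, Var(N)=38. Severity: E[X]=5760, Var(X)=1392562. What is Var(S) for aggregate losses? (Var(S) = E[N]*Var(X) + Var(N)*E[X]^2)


Var(S) = E[N]*Var(X) + Var(N)*E[X]^2
= 25*1392562 + 38*5760^2
= 34814050 + 1260748800
= 1.2956e+09


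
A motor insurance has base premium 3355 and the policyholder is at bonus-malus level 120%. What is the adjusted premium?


adjusted = base * BM_level / 100
= 3355 * 120 / 100
= 3355 * 1.2
= 4026.0


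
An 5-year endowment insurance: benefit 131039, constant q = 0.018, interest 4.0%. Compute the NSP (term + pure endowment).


Term component = 10143.6709
Pure endowment = 5_p_x * v^5 * benefit = 0.913182 * 0.821927 * 131039 = 98353.8382
NSP = 108497.5091


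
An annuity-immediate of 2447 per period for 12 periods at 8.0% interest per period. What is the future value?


FV = PMT * ((1+i)^n - 1) / i
= 2447 * ((1.08)^12 - 1) / 0.08
= 2447 * (2.51817 - 1) / 0.08
= 46437.0284


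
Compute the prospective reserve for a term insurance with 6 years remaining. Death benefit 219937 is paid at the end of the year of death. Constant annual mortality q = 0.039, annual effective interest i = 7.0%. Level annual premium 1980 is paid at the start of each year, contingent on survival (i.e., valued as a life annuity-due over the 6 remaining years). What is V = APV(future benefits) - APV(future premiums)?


v = 1/(1+i) = 0.934579
APV(future benefits) per unit = sum_{k=0}^{5} k_p_x * q * v^(k+1) = 0.170007
APV(future benefits) = 219937 * 0.170007 = 37390.7713
Life annuity-due factor ä_{x:6} = sum_{k=0}^{5} k_p_x * v^k = 4.664287
APV(future premiums) = 1980 * 4.664287 = 9235.289
V = 37390.7713 - 9235.289
= 28155.4824


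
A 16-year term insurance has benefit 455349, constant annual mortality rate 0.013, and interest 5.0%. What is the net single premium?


NSP = benefit * sum_{k=0}^{n-1} k_p_x * q * v^(k+1)
With constant q=0.013, v=0.952381
Sum = 0.129675
NSP = 455349 * 0.129675
= 59047.4482


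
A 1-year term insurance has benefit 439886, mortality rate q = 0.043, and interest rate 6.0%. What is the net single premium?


NSP = benefit * q * v
v = 1/(1+i) = 0.943396
NSP = 439886 * 0.043 * 0.943396
= 17844.4321


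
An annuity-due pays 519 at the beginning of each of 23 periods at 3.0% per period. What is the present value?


PV_due = PMT * (1-(1+i)^(-n))/i * (1+i)
PV_immediate = 8534.2328
PV_due = 8534.2328 * 1.03
= 8790.2597


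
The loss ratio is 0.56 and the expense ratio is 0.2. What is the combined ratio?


Combined ratio = loss ratio + expense ratio
= 0.56 + 0.2
= 0.76


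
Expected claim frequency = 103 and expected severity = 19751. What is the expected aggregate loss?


E[S] = E[N] * E[X]
= 103 * 19751
= 2.0344e+06


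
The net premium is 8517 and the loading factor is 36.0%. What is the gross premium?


Gross = net * (1 + loading)
= 8517 * (1 + 0.36)
= 8517 * 1.36
= 11583.12


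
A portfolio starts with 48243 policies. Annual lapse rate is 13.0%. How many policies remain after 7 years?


remaining = initial * (1 - lapse)^years
= 48243 * (1 - 0.13)^7
= 48243 * 0.377255
= 18199.9031


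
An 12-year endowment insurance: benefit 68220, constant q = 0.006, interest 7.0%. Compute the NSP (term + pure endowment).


Term component = 3161.0424
Pure endowment = 12_p_x * v^12 * benefit = 0.930329 * 0.444012 * 68220 = 28180.1302
NSP = 31341.1726


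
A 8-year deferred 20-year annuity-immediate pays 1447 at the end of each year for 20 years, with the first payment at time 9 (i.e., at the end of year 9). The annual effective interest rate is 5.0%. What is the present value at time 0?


PV at time 8 of the 20-year annuity-immediate:
a_n = 1447 * (1-(1+0.05)^(-20))/0.05 = 18032.8184
Discount back 8 years to time 0:
PV = 18032.8184 * (1+0.05)^(-8)
= 18032.8184 * 0.676839
= 12205.3213


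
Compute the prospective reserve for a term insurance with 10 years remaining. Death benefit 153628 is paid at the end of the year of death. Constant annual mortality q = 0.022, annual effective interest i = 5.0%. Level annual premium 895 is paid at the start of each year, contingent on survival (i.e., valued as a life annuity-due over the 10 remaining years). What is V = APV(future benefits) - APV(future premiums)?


v = 1/(1+i) = 0.952381
APV(future benefits) per unit = sum_{k=0}^{9} k_p_x * q * v^(k+1) = 0.155385
APV(future benefits) = 153628 * 0.155385 = 23871.4361
Life annuity-due factor ä_{x:10} = sum_{k=0}^{9} k_p_x * v^k = 7.416087
APV(future premiums) = 895 * 7.416087 = 6637.3974
V = 23871.4361 - 6637.3974
= 17234.0387


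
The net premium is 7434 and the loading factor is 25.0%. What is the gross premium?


Gross = net * (1 + loading)
= 7434 * (1 + 0.25)
= 7434 * 1.25
= 9292.5


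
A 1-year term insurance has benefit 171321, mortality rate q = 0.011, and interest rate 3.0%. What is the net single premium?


NSP = benefit * q * v
v = 1/(1+i) = 0.970874
NSP = 171321 * 0.011 * 0.970874
= 1829.6417


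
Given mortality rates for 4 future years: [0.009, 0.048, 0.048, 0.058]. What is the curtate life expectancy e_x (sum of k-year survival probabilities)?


e_x = sum_{k=1}^{n} k_p_x
k_p_x values:
  1_p_x = 0.991
  2_p_x = 0.943432
  3_p_x = 0.898147
  4_p_x = 0.846055
e_x = 3.6786


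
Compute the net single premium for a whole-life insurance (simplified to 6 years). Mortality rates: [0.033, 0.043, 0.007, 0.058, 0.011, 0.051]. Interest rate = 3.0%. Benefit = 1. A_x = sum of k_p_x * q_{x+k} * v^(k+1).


v = 0.970874
Year 0: k_p_x=1.0, q=0.033, term=0.032039
Year 1: k_p_x=0.967, q=0.043, term=0.039194
Year 2: k_p_x=0.925419, q=0.007, term=0.005928
Year 3: k_p_x=0.918941, q=0.058, term=0.047355
Year 4: k_p_x=0.865642, q=0.011, term=0.008214
Year 5: k_p_x=0.85612, q=0.051, term=0.036566
A_x = 0.1693


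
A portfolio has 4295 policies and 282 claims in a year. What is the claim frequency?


frequency = claims / policies
= 282 / 4295
= 0.0657


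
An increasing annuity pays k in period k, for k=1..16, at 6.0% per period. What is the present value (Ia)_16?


(Ia)_n = sum_{k=1}^{n} k * v^k, v = 1/(1+i)
v = 0.943396
Sum computed term by term:
(Ia)_16 = 73.5651


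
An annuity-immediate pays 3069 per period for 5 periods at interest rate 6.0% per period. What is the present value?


PV = PMT * (1 - (1+i)^(-n)) / i
= 3069 * (1 - (1+0.06)^(-5)) / 0.06
= 3069 * (1 - 0.747258) / 0.06
= 3069 * 4.212364
= 12927.7445


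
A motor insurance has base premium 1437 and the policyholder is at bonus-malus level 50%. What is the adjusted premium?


adjusted = base * BM_level / 100
= 1437 * 50 / 100
= 1437 * 0.5
= 718.5


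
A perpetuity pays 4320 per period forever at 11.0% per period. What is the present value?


PV = PMT / i
= 4320 / 0.11
= 39272.7273


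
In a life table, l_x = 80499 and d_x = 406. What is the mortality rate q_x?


q_x = d_x / l_x
= 406 / 80499
= 0.005


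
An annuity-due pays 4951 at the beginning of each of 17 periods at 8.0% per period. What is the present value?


PV_due = PMT * (1-(1+i)^(-n))/i * (1+i)
PV_immediate = 45161.2303
PV_due = 45161.2303 * 1.08
= 48774.1287


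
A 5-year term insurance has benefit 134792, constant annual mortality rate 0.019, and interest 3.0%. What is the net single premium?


NSP = benefit * sum_{k=0}^{n-1} k_p_x * q * v^(k+1)
With constant q=0.019, v=0.970874
Sum = 0.083865
NSP = 134792 * 0.083865
= 11304.3425


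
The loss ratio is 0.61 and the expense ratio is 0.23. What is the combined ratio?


Combined ratio = loss ratio + expense ratio
= 0.61 + 0.23
= 0.84


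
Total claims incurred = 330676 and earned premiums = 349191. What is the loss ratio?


Loss ratio = claims / premiums
= 330676 / 349191
= 0.947


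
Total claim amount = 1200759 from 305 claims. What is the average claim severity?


severity = total / number
= 1200759 / 305
= 3936.9148


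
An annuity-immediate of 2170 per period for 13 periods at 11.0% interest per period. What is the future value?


FV = PMT * ((1+i)^n - 1) / i
= 2170 * ((1.11)^13 - 1) / 0.11
= 2170 * (3.88328 - 1) / 0.11
= 56879.2541


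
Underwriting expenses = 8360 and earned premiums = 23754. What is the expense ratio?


Expense ratio = expenses / premiums
= 8360 / 23754
= 0.3519


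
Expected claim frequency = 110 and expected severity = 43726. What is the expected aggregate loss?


E[S] = E[N] * E[X]
= 110 * 43726
= 4.8099e+06


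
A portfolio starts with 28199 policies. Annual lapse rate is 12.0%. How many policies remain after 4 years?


remaining = initial * (1 - lapse)^years
= 28199 * (1 - 0.12)^4
= 28199 * 0.599695
= 16910.8095


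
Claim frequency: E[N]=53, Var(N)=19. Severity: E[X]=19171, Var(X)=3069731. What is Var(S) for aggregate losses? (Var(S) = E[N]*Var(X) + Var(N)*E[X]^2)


Var(S) = E[N]*Var(X) + Var(N)*E[X]^2
= 53*3069731 + 19*19171^2
= 162695743 + 6983017579
= 7.1457e+09


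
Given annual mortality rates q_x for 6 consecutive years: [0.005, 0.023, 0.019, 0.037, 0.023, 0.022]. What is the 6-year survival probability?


p_k = 1 - q_k for each year
Survival = product of (1 - q_k)
= 0.995 * 0.977 * 0.981 * 0.963 * 0.977 * 0.978
= 0.8775


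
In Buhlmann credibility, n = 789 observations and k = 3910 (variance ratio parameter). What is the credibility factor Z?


Z = n / (n + k)
= 789 / (789 + 3910)
= 789 / 4699
= 0.1679


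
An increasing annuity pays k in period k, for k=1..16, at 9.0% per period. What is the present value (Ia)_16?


(Ia)_n = sum_{k=1}^{n} k * v^k, v = 1/(1+i)
v = 0.917431
Sum computed term by term:
(Ia)_16 = 55.8975


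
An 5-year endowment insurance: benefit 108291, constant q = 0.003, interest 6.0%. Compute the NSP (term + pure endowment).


Term component = 1360.7726
Pure endowment = 5_p_x * v^5 * benefit = 0.98509 * 0.747258 * 108291 = 79714.7759
NSP = 81075.5485


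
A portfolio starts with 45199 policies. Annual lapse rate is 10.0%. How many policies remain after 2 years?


remaining = initial * (1 - lapse)^years
= 45199 * (1 - 0.1)^2
= 45199 * 0.81
= 36611.19


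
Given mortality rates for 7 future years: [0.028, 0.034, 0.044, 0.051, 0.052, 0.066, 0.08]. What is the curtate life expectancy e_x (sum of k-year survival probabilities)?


e_x = sum_{k=1}^{n} k_p_x
k_p_x values:
  1_p_x = 0.972
  2_p_x = 0.938952
  3_p_x = 0.897638
  4_p_x = 0.851859
  5_p_x = 0.807562
  6_p_x = 0.754263
  7_p_x = 0.693922
e_x = 5.9162


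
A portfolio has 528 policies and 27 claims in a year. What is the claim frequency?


frequency = claims / policies
= 27 / 528
= 0.0511


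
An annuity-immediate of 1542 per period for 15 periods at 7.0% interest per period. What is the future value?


FV = PMT * ((1+i)^n - 1) / i
= 1542 * ((1.07)^15 - 1) / 0.07
= 1542 * (2.759032 - 1) / 0.07
= 38748.9519


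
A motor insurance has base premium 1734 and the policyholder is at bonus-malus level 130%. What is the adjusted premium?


adjusted = base * BM_level / 100
= 1734 * 130 / 100
= 1734 * 1.3
= 2254.2


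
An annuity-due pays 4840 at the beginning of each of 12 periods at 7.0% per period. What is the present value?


PV_due = PMT * (1-(1+i)^(-n))/i * (1+i)
PV_immediate = 38442.6017
PV_due = 38442.6017 * 1.07
= 41133.5838


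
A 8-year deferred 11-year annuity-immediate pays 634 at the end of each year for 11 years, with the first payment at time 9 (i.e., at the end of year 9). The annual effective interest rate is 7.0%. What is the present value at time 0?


PV at time 8 of the 11-year annuity-immediate:
a_n = 634 * (1-(1+0.07)^(-11))/0.07 = 4754.1595
Discount back 8 years to time 0:
PV = 4754.1595 * (1+0.07)^(-8)
= 4754.1595 * 0.582009
= 2766.9641


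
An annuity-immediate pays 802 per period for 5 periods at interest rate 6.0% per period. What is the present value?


PV = PMT * (1 - (1+i)^(-n)) / i
= 802 * (1 - (1+0.06)^(-5)) / 0.06
= 802 * (1 - 0.747258) / 0.06
= 802 * 4.212364
= 3378.3158


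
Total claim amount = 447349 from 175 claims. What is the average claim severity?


severity = total / number
= 447349 / 175
= 2556.28
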